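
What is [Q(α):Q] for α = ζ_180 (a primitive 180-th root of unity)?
[Q(α):Q] = 48

The minimal polynomial of ζ_180 over Q is the 180-th cyclotomic polynomial Φ_180(x), which is irreducible over Q and has degree φ(180) = 48. Hence [Q(α):Q] = φ(180) = 48.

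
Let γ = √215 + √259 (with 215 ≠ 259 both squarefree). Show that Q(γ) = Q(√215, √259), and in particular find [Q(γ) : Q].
[Q(γ) : Q] = 4 (equivalently, Q(γ) = Q(√215, √259))

Obviously Q(γ) ⊆ Q(√215, √259), and [Q(√215, √259):Q] = 4 (since 215, 259 are distinct squarefree integers > 1 with 55685 not a perfect square). To show equality we compute the minimal polynomial of γ. From γ = √215 + √259: γ^2 = 215 + 2√(55685) + 259 = 474 + 2√(55685), so γ^2 - 474 = 2√(55685); squaring, (γ^2 - 474)^2 = 4·55685, i.e. γ^4 - 948γ^2 + 224676 - 222740 = 0, i.e. γ^4 - 948γ^2 + 1936 = 0. So γ is a root of x^4 - 948x^2 + 1936. This polynomial is irreducible over Q: it has no rational root (each ±√215 ± √259 is irrational), and any factorization into two quadratics over Q would force √(55685) ∈ Q (pairing opposite roots) or √215, √259 ∈ Q (other pairings), all impossible. Hence [Q(γ):Q] = 4 = [Q(√215, √259):Q], so Q(γ) = Q(√215, √259).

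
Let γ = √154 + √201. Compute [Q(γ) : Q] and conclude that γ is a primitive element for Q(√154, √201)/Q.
[Q(γ) : Q] = 4 (equivalently, Q(γ) = Q(√154, √201))

Obviously Q(γ) ⊆ Q(√154, √201), and [Q(√154, √201):Q] = 4 (since 154, 201 are distinct squarefree integers > 1 with 30954 not a perfect square). To show equality we compute the minimal polynomial of γ. From γ = √154 + √201: γ^2 = 154 + 2√(30954) + 201 = 355 + 2√(30954), so γ^2 - 355 = 2√(30954); squaring, (γ^2 - 355)^2 = 4·30954, i.e. γ^4 - 710γ^2 + 126025 - 123816 = 0, i.e. γ^4 - 710γ^2 + 2209 = 0. So γ is a root of x^4 - 710x^2 + 2209. This polynomial is irreducible over Q: it has no rational root (each ±√154 ± √201 is irrational), and any factorization into two quadratics over Q would force √(30954) ∈ Q (pairing opposite roots) or √154, √201 ∈ Q (other pairings), all impossible. Hence [Q(γ):Q] = 4 = [Q(√154, √201):Q], so Q(γ) = Q(√154, √201).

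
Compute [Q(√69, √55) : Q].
[Q(√69, √55) : Q] = 4

[Q(√69):Q] = 2 (min poly x^2 - 69, irreducible since 69 is squarefree > 1). For the top step, suppose √55 ∈ Q(√69), say √55 = c + d√69 with c, d ∈ Q. Squaring: 55 = c^2 + 69d^2 + 2cd√69. Since √69 ∉ Q this forces 2cd = 0. If d = 0 then √55 = c ∈ Q, contradicting 55 squarefree > 1. If c = 0 then 55 = 69d^2, so 69·55 = (69d)^2 is a perfect square in Q — but 69·55 = 3795 is not a perfect square (since 69 and 55 are distinct squarefree integers). Contradiction. Hence √55 ∉ Q(√69), so x^2 - 55 stays irreducible over Q(√69) and [Q(√69, √55) : Q(√69)] = 2. By the tower law, [Q(√69, √55) : Q] = 2 · 2 = 4.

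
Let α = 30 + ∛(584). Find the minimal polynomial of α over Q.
m_α(x) = x^3 - 90x^2 + 2700x - 27584

Set β = α - 30 = ∛(584), so β^3 = 584. Then (α - 30)^3 - 584 = 0, i.e. α is a root of g(x) = (x - 30)^3 - 584 = x^3 - 90x^2 + 2700x - 27584. Since g(x) = h(x - 30) where h(x) = x^3 - 584, and h is irreducible over Q (because 584 is not a perfect cube, so h has no rational root, and a monic cubic with no rational root is irreducible), g is also irreducible (irreducibility is preserved under the substitution x → x - 30). Hence m_α(x) = x^3 - 90x^2 + 2700x - 27584.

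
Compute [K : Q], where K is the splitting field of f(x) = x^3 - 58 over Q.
[K : Q] = 6

The roots of x^3 - 58 are ∛58, ω∛58, ω^2∛58 where ω = e^(2πi/3) is a primitive cube root of unity, so K = Q(∛58, ω). Now [Q(∛58):Q] = 3 (since 58 is not a perfect cube, x^3 - 58 is irreducible) and [Q(ω):Q] = 2. Both 2 and 3 divide [K:Q], and [K:Q] ≤ 3·2 = 6, so [K:Q] = 6. (Equivalently: Q(∛58) ⊂ R but ω ∉ R, so [K : Q(∛58)] = 2.)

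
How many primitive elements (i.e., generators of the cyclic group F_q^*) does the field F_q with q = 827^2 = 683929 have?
There are φ(683928) = 183744 primitive elements

F_q^* is cyclic of order q - 1 = 683928. A cyclic group of order m has exactly φ(m) generators. Here m = 683928 = 2^3 · 3^2 · 7 · 23 · 59, so the number of primitive elements is φ(683928) = 183744.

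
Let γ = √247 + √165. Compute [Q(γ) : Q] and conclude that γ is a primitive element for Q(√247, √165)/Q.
[Q(γ) : Q] = 4 (equivalently, Q(γ) = Q(√247, √165))

Obviously Q(γ) ⊆ Q(√247, √165), and [Q(√247, √165):Q] = 4 (since 247, 165 are distinct squarefree integers > 1 with 40755 not a perfect square). To show equality we compute the minimal polynomial of γ. From γ = √247 + √165: γ^2 = 247 + 2√(40755) + 165 = 412 + 2√(40755), so γ^2 - 412 = 2√(40755); squaring, (γ^2 - 412)^2 = 4·40755, i.e. γ^4 - 824γ^2 + 169744 - 163020 = 0, i.e. γ^4 - 824γ^2 + 6724 = 0. So γ is a root of x^4 - 824x^2 + 6724. This polynomial is irreducible over Q: it has no rational root (each ±√247 ± √165 is irrational), and any factorization into two quadratics over Q would force √(40755) ∈ Q (pairing opposite roots) or √247, √165 ∈ Q (other pairings), all impossible. Hence [Q(γ):Q] = 4 = [Q(√247, √165):Q], so Q(γ) = Q(√247, √165).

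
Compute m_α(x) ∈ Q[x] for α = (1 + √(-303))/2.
m_α(x) = x^2 - x + 76

From 2α - 1 = √(-303), squaring gives (2α - 1)^2 = -303, i.e. 4α^2 - 4α + 1 = -303, so α^2 - α + (1 + 303)/4 = 0. Since -303 ≡ 1 (mod 4), (1 + 303)/4 = 76 ∈ Z. The polynomial x^2 - x + 76 has discriminant 1 - 4·(76) = -303, which is not a perfect square in Q (d = -303 is squarefree and ≠ 1), so x^2 - x + 76 is irreducible over Q. It is the minimal polynomial of α.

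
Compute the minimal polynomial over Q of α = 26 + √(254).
m_α(x) = x^2 - 52x + 422

From α - 26 = √(254), squaring gives (α - 26)^2 = 254, i.e. α^2 - 52α + 676 = 254, so α^2 - 52α + 422 = 0. The discriminant of x^2 - 52x + 422 is (-52)^2 - 4·(422) = 2704 - 1688 = 1016, and 4·(254) is not a perfect square in Q since 254 is squarefree and ≠ 1. Hence x^2 - 52x + 422 is irreducible over Q and is the minimal polynomial of α.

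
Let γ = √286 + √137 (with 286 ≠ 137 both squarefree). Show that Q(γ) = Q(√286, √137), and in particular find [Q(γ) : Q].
[Q(γ) : Q] = 4 (equivalently, Q(γ) = Q(√286, √137))

Obviously Q(γ) ⊆ Q(√286, √137), and [Q(√286, √137):Q] = 4 (since 286, 137 are distinct squarefree integers > 1 with 39182 not a perfect square). To show equality we compute the minimal polynomial of γ. From γ = √286 + √137: γ^2 = 286 + 2√(39182) + 137 = 423 + 2√(39182), so γ^2 - 423 = 2√(39182); squaring, (γ^2 - 423)^2 = 4·39182, i.e. γ^4 - 846γ^2 + 178929 - 156728 = 0, i.e. γ^4 - 846γ^2 + 22201 = 0. So γ is a root of x^4 - 846x^2 + 22201. This polynomial is irreducible over Q: it has no rational root (each ±√286 ± √137 is irrational), and any factorization into two quadratics over Q would force √(39182) ∈ Q (pairing opposite roots) or √286, √137 ∈ Q (other pairings), all impossible. Hence [Q(γ):Q] = 4 = [Q(√286, √137):Q], so Q(γ) = Q(√286, √137).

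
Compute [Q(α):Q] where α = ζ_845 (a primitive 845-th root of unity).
[Q(α):Q] = 624

The minimal polynomial of ζ_845 over Q is the 845-th cyclotomic polynomial Φ_845(x), which is irreducible over Q and has degree φ(845) = 624. Hence [Q(α):Q] = φ(845) = 624.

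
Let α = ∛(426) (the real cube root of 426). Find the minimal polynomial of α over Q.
m_α(x) = x^3 - 426

α satisfies α^3 = 426, so x^3 - 426 annihilates α. By the rational root test, a rational root p/q (in lowest terms) of x^3 - 426 would satisfy p^3 = 426 q^3, forcing q = 1 and p^3 = 426; but 426 is not a perfect cube, contradiction. A monic cubic over Q with no rational root is irreducible (any nontrivial factorization would include a linear factor). Hence x^3 - 426 is the minimal polynomial of α, and in particular [Q(α):Q] = 3.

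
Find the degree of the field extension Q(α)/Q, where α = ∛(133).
[Q(α):Q] = 3

The minimal polynomial of α is x^3 - 133, irreducible over Q since 133 is not a perfect cube (so x^3 - 133 has no rational root). Hence [Q(α):Q] = deg(m_α) = 3.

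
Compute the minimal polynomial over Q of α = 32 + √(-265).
m_α(x) = x^2 - 64x + 1289

From α - 32 = √(-265), squaring gives (α - 32)^2 = -265, i.e. α^2 - 64α + 1024 = -265, so α^2 - 64α + 1289 = 0. The discriminant of x^2 - 64x + 1289 is (-64)^2 - 4·(1289) = 4096 - 5156 = -1060, and 4·(-265) is not a perfect square in Q since -265 is squarefree and ≠ 1. Hence x^2 - 64x + 1289 is irreducible over Q and is the minimal polynomial of α.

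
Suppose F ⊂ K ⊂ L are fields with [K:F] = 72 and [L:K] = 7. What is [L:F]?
[L:F] = 504

The tower law says that for any tower of field extensions F ⊂ K ⊂ L with finite degrees, [L:F] = [L:K] · [K:F]. Here this gives [L:F] = 7 · 72 = 504.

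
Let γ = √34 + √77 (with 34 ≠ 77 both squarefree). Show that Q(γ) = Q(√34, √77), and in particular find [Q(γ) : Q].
[Q(γ) : Q] = 4 (equivalently, Q(γ) = Q(√34, √77))

Obviously Q(γ) ⊆ Q(√34, √77), and [Q(√34, √77):Q] = 4 (since 34, 77 are distinct squarefree integers > 1 with 2618 not a perfect square). To show equality we compute the minimal polynomial of γ. From γ = √34 + √77: γ^2 = 34 + 2√(2618) + 77 = 111 + 2√(2618), so γ^2 - 111 = 2√(2618); squaring, (γ^2 - 111)^2 = 4·2618, i.e. γ^4 - 222γ^2 + 12321 - 10472 = 0, i.e. γ^4 - 222γ^2 + 1849 = 0. So γ is a root of x^4 - 222x^2 + 1849. This polynomial is irreducible over Q: it has no rational root (each ±√34 ± √77 is irrational), and any factorization into two quadratics over Q would force √(2618) ∈ Q (pairing opposite roots) or √34, √77 ∈ Q (other pairings), all impossible. Hence [Q(γ):Q] = 4 = [Q(√34, √77):Q], so Q(γ) = Q(√34, √77).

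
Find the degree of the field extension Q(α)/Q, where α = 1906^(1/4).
[Q(α):Q] = 4

α is a root of x^4 - 1906. By Eisenstein's criterion at the prime p = 2 (which divides the constant term 1906 but p^2 = 4 does not, since 1906 is squarefree), x^4 - 1906 is irreducible over Q. Hence [Q(α):Q] = 4.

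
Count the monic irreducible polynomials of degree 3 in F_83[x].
There are 190568 monic irreducible polynomials of degree 3 over F_83

Each element of F_{83^3} that lies in no proper subfield is a root of exactly one monic irreducible of degree 3 over F_83, and each such polynomial has 3 distinct roots in F_{83^3}. By Möbius inversion the count is N_83(3) = (1/3) Σ_{d|3} μ(3/d) · 83^d = (1/3)(μ(3)·83^1 + μ(1)·83^3) = 571704/3 = 190568.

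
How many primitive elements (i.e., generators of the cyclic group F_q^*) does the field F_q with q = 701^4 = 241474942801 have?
There are φ(241474942800) = 47138734080 primitive elements

F_q^* is cyclic of order q - 1 = 241474942800. A cyclic group of order m has exactly φ(m) generators. Here m = 241474942800 = 2^4 · 3^3 · 5^2 · 7 · 13 · 17 · 97 · 149, so the number of primitive elements is φ(241474942800) = 47138734080.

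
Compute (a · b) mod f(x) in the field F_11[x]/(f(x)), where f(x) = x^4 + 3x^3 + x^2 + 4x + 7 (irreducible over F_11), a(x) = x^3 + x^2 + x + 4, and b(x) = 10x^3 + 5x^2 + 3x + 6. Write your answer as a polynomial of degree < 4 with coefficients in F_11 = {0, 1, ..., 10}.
a · b ≡ 2x^3 + 10x^2 + 10x + 5 (mod f(x))

Multiply in F_11[x]: a(x)·b(x) = (x^3 + x^2 + x + 4)·(10x^3 + 5x^2 + 3x + 6) = 10x^6 + 4x^5 + 7x^4 + 10x^3 + 7x^2 + 7x + 2. This has degree ≥ 4, so divide by f(x) over F_11: 10x^6 + 4x^5 + 7x^4 + 10x^3 + 7x^2 + 7x + 2 = (10x^2 + 7x + 9)·(x^4 + 3x^3 + x^2 + 4x + 7) + (2x^3 + 10x^2 + 10x + 5). Hence a·b ≡ 2x^3 + 10x^2 + 10x + 5 (mod f). (F_11[x]/(f) is a field with 11^4 = 14641 elements since f is irreducible of degree 4.)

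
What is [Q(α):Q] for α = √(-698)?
[Q(α):Q] = 2

[Q(α):Q] equals the degree of the minimal polynomial of α. Here α^2 = -698 and x^2 + 698 is irreducible (d = -698 is squarefree, ≠ 1, hence not a square), so deg(m_α) = 2. Thus [Q(α):Q] = 2.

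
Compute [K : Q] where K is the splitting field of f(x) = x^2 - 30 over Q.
[K : Q] = 2

f(x) = x^2 - 30 factors as (x - √30)(x + √30). The splitting field is K = Q(√30). Since 30 is squarefree and > 1, it is not a perfect square, so x^2 - 30 is irreducible over Q and [Q(√30) : Q] = 2. Hence [K : Q] = 2.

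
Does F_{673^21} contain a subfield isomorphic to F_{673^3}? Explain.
Yes: F_{673^3} is a subfield of F_{673^21}

F_{p^m} embeds in F_{p^n} iff m | n (since F_{p^n} is the splitting field of x^(p^n) - x, and F_{p^m} ⊂ F_{p^n} forces p^n to be a power of p^m, i.e. m | n; conversely if m | n then every root of x^(p^m) - x is a root of x^(p^n) - x). Here 3 | 21 (since 21 = 7·3), so F_{673^3} is a subfield of F_{673^21}, and [F_{673^21} : F_{673^3}] = 21/3 = 7.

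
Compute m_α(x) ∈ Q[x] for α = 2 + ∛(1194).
m_α(x) = x^3 - 6x^2 + 12x - 1202

Set β = α - 2 = ∛(1194), so β^3 = 1194. Then (α - 2)^3 - 1194 = 0, i.e. α is a root of g(x) = (x - 2)^3 - 1194 = x^3 - 6x^2 + 12x - 1202. Since g(x) = h(x - 2) where h(x) = x^3 - 1194, and h is irreducible over Q (because 1194 is not a perfect cube, so h has no rational root, and a monic cubic with no rational root is irreducible), g is also irreducible (irreducibility is preserved under the substitution x → x - 2). Hence m_α(x) = x^3 - 6x^2 + 12x - 1202.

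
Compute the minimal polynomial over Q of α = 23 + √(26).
m_α(x) = x^2 - 46x + 503

From α - 23 = √(26), squaring gives (α - 23)^2 = 26, i.e. α^2 - 46α + 529 = 26, so α^2 - 46α + 503 = 0. The discriminant of x^2 - 46x + 503 is (-46)^2 - 4·(503) = 2116 - 2012 = 104, and 4·(26) is not a perfect square in Q since 26 is squarefree and ≠ 1. Hence x^2 - 46x + 503 is irreducible over Q and is the minimal polynomial of α.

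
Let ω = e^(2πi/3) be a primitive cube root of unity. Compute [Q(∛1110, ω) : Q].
[Q(∛1110, ω) : Q] = 6

[Q(∛1110):Q] = 3 (min poly x^3 - 1110, irreducible since 1110 is not a perfect cube). [Q(ω):Q] = 2 (min poly x^2 + x + 1). Since Q(∛1110) ⊂ R and ω ∉ R, we have ω ∉ Q(∛1110), so x^2 + x + 1 remains irreducible over Q(∛1110) and [Q(∛1110, ω) : Q(∛1110)] = 2. By the tower law, [Q(∛1110, ω) : Q] = 3 · 2 = 6. (In fact Q(∛1110, ω) is the splitting field of x^3 - 1110 over Q.)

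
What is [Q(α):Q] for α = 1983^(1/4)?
[Q(α):Q] = 4

α is a root of x^4 - 1983. By Eisenstein's criterion at the prime p = 3 (which divides the constant term 1983 but p^2 = 9 does not, since 1983 is squarefree), x^4 - 1983 is irreducible over Q. Hence [Q(α):Q] = 4.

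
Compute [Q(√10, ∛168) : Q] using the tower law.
[Q(√10, ∛168) : Q] = 6

Let L = Q(√10, ∛168). Since Q(√10) ⊂ L and [Q(√10):Q] = 2, the tower law gives 2 | [L:Q]. Likewise Q(∛168) ⊂ L with [Q(∛168):Q] = 3 (because 168 is not a perfect cube), so 3 | [L:Q]. As gcd(2,3) = 1, [L:Q] is divisible by 6. Conversely L is generated over Q by √10 and ∛168, so [L:Q] ≤ 2·3 = 6. Therefore [Q(√10, ∛168) : Q] = 6.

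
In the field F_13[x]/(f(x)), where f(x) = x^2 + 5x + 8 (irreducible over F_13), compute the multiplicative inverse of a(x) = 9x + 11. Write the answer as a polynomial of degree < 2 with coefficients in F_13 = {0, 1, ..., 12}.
a(x)^(-1) ≡ 4x + 5 (mod f(x))

Since f is irreducible over F_13, F_13[x]/(f) is a field and a(x) ≠ 0 has an inverse. Apply the extended Euclidean algorithm to f(x) and a(x) in F_13[x]: f(x) = (3x + 7)·a(x) + (9). The last nonzero remainder is the constant 9 = gcd(f, a) in F_13. Back-substituting through the division chain expresses 9 = s(x)·a(x) + t(x)·f(x) with s(x) ≡ 10x + 6 (mod f), so (10x + 6)·a(x) ≡ 9 (mod f). Multiplying by 9^(-1) ≡ 3 in F_13 gives a(x)^(-1) ≡ 3·(10x + 6) ≡ 4x + 5 (mod f). Check: (9x + 11)·(4x + 5) = 10x^2 + 11x + 3 ≡ 1 (mod x^2 + 5x + 8).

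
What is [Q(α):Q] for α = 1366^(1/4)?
[Q(α):Q] = 4

α is a root of x^4 - 1366. By Eisenstein's criterion at the prime p = 2 (which divides the constant term 1366 but p^2 = 4 does not, since 1366 is squarefree), x^4 - 1366 is irreducible over Q. Hence [Q(α):Q] = 4.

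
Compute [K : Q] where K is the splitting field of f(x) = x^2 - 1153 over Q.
[K : Q] = 2

f(x) = x^2 - 1153 factors as (x - √1153)(x + √1153). The splitting field is K = Q(√1153). Since 1153 is squarefree and > 1, it is not a perfect square, so x^2 - 1153 is irreducible over Q and [Q(√1153) : Q] = 2. Hence [K : Q] = 2.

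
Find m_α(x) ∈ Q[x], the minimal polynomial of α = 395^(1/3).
m_α(x) = x^3 - 395

α satisfies α^3 = 395, so x^3 - 395 annihilates α. By the rational root test, a rational root p/q (in lowest terms) of x^3 - 395 would satisfy p^3 = 395 q^3, forcing q = 1 and p^3 = 395; but 395 is not a perfect cube, contradiction. A monic cubic over Q with no rational root is irreducible (any nontrivial factorization would include a linear factor). Hence x^3 - 395 is the minimal polynomial of α, and in particular [Q(α):Q] = 3.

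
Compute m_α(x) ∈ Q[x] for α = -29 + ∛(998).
m_α(x) = x^3 + 87x^2 + 2523x + 23391

Set β = α + 29 = ∛(998), so β^3 = 998. Then (α + 29)^3 - 998 = 0, i.e. α is a root of g(x) = (x + 29)^3 - 998 = x^3 + 87x^2 + 2523x + 23391. Since g(x) = h(x + 29) where h(x) = x^3 - 998, and h is irreducible over Q (because 998 is not a perfect cube, so h has no rational root, and a monic cubic with no rational root is irreducible), g is also irreducible (irreducibility is preserved under the substitution x → x + 29). Hence m_α(x) = x^3 + 87x^2 + 2523x + 23391.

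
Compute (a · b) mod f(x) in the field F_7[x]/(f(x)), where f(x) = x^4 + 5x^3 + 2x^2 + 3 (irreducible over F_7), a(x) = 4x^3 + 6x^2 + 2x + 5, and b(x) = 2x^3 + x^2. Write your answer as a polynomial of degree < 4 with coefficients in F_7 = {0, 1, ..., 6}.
a · b ≡ x^3 + 5x^2 + 2x + 1 (mod f(x))

Multiply in F_7[x]: a(x)·b(x) = (4x^3 + 6x^2 + 2x + 5)·(2x^3 + x^2) = x^6 + 2x^5 + 3x^4 + 5x^3 + 5x^2. This has degree ≥ 4, so divide by f(x) over F_7: x^6 + 2x^5 + 3x^4 + 5x^3 + 5x^2 = (x^2 + 4x + 2)·(x^4 + 5x^3 + 2x^2 + 3) + (x^3 + 5x^2 + 2x + 1). Hence a·b ≡ x^3 + 5x^2 + 2x + 1 (mod f). (F_7[x]/(f) is a field with 7^4 = 2401 elements since f is irreducible of degree 4.)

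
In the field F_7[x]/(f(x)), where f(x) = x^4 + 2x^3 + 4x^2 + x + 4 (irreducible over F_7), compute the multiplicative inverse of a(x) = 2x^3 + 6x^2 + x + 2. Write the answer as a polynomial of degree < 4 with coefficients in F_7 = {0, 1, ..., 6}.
a(x)^(-1) ≡ 5x^3 + 6x^2 + 2x + 3 (mod f(x))

Since f is irreducible over F_7, F_7[x]/(f) is a field and a(x) ≠ 0 has an inverse. Apply the extended Euclidean algorithm to f(x) and a(x) in F_7[x]: f(x) = (4x + 3)·a(x) + (3x^2 + 4x + 5);  a(x) = (3x + 5)·(3x^2 + 4x + 5) + (x + 5);  (3x^2 + 4x + 5) = (3x + 3)·(x + 5) + (4). The last nonzero remainder is the constant 4 = gcd(f, a) in F_7. Back-substituting through the division chain expresses 4 = s(x)·a(x) + t(x)·f(x) with s(x) ≡ 6x^3 + 3x^2 + x + 5 (mod f), so (6x^3 + 3x^2 + x + 5)·a(x) ≡ 4 (mod f). Multiplying by 4^(-1) ≡ 2 in F_7 gives a(x)^(-1) ≡ 2·(6x^3 + 3x^2 + x + 5) ≡ 5x^3 + 6x^2 + 2x + 3 (mod f). Check: (2x^3 + 6x^2 + x + 2)·(5x^3 + 6x^2 + 2x + 3) = 3x^6 + 3x^4 + 6x^3 + 4x^2 + 6 ≡ 1 (mod x^4 + 2x^3 + 4x^2 + x + 4).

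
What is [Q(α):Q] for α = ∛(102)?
[Q(α):Q] = 3

The minimal polynomial of α is x^3 - 102, irreducible over Q since 102 is not a perfect cube (so x^3 - 102 has no rational root). Hence [Q(α):Q] = deg(m_α) = 3.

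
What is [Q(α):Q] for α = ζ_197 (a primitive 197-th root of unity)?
[Q(α):Q] = 196

The minimal polynomial of ζ_197 over Q is the 197-th cyclotomic polynomial Φ_197(x), which is irreducible over Q and has degree φ(197) = 196. Hence [Q(α):Q] = φ(197) = 196.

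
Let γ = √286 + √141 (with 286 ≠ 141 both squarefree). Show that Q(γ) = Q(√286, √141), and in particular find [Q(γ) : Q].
[Q(γ) : Q] = 4 (equivalently, Q(γ) = Q(√286, √141))

Obviously Q(γ) ⊆ Q(√286, √141), and [Q(√286, √141):Q] = 4 (since 286, 141 are distinct squarefree integers > 1 with 40326 not a perfect square). To show equality we compute the minimal polynomial of γ. From γ = √286 + √141: γ^2 = 286 + 2√(40326) + 141 = 427 + 2√(40326), so γ^2 - 427 = 2√(40326); squaring, (γ^2 - 427)^2 = 4·40326, i.e. γ^4 - 854γ^2 + 182329 - 161304 = 0, i.e. γ^4 - 854γ^2 + 21025 = 0. So γ is a root of x^4 - 854x^2 + 21025. This polynomial is irreducible over Q: it has no rational root (each ±√286 ± √141 is irrational), and any factorization into two quadratics over Q would force √(40326) ∈ Q (pairing opposite roots) or √286, √141 ∈ Q (other pairings), all impossible. Hence [Q(γ):Q] = 4 = [Q(√286, √141):Q], so Q(γ) = Q(√286, √141).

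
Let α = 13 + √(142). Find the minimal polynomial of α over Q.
m_α(x) = x^2 - 26x + 27

From α - 13 = √(142), squaring gives (α - 13)^2 = 142, i.e. α^2 - 26α + 169 = 142, so α^2 - 26α + 27 = 0. The discriminant of x^2 - 26x + 27 is (-26)^2 - 4·(27) = 676 - 108 = 568, and 4·(142) is not a perfect square in Q since 142 is squarefree and ≠ 1. Hence x^2 - 26x + 27 is irreducible over Q and is the minimal polynomial of α.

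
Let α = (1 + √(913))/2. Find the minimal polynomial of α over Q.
m_α(x) = x^2 - x - 228

From 2α - 1 = √(913), squaring gives (2α - 1)^2 = 913, i.e. 4α^2 - 4α + 1 = 913, so α^2 - α + (1 - 913)/4 = 0. Since 913 ≡ 1 (mod 4), (1 - 913)/4 = -228 ∈ Z. The polynomial x^2 - x - 228 has discriminant 1 - 4·(-228) = 913, which is not a perfect square in Q (d = 913 is squarefree and ≠ 1), so x^2 - x - 228 is irreducible over Q. It is the minimal polynomial of α.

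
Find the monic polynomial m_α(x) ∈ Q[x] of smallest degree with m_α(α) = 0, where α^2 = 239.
m_α(x) = x^2 - 239

α satisfies α^2 - 239 = 0, so x^2 - 239 annihilates α. Since d = 239 is squarefree and ≠ 1, it is not a perfect square in Q, so x^2 - 239 has no rational root and is therefore irreducible over Q (a degree-2 polynomial over a field is irreducible iff it has no root). Hence m_α(x) = x^2 - 239.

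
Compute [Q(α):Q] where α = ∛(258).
[Q(α):Q] = 3

The minimal polynomial of α is x^3 - 258, irreducible over Q since 258 is not a perfect cube (so x^3 - 258 has no rational root). Hence [Q(α):Q] = deg(m_α) = 3.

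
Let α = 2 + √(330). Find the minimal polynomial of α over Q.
m_α(x) = x^2 - 4x - 326

From α - 2 = √(330), squaring gives (α - 2)^2 = 330, i.e. α^2 - 4α + 4 = 330, so α^2 - 4α - 326 = 0. The discriminant of x^2 - 4x - 326 is (-4)^2 - 4·(-326) = 16 + 1304 = 1320, and 4·(330) is not a perfect square in Q since 330 is squarefree and ≠ 1. Hence x^2 - 4x - 326 is irreducible over Q and is the minimal polynomial of α.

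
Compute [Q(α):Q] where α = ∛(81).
[Q(α):Q] = 3

The minimal polynomial of α is x^3 - 81, irreducible over Q since 81 is not a perfect cube (so x^3 - 81 has no rational root). Hence [Q(α):Q] = deg(m_α) = 3.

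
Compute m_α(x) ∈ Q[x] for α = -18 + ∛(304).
m_α(x) = x^3 + 54x^2 + 972x + 5528

Set β = α + 18 = ∛(304), so β^3 = 304. Then (α + 18)^3 - 304 = 0, i.e. α is a root of g(x) = (x + 18)^3 - 304 = x^3 + 54x^2 + 972x + 5528. Since g(x) = h(x + 18) where h(x) = x^3 - 304, and h is irreducible over Q (because 304 is not a perfect cube, so h has no rational root, and a monic cubic with no rational root is irreducible), g is also irreducible (irreducibility is preserved under the substitution x → x + 18). Hence m_α(x) = x^3 + 54x^2 + 972x + 5528.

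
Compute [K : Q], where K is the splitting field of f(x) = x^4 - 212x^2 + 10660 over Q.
[K : Q] = 4

Solving the quadratic in x^2: x^2 = (212 ± √(212^2 - 4·10660))/2 = (212 ± √2304)/2 = (212 ± 48)/2, giving x^2 = 82 or x^2 = 130. So f(x) = (x^2 - 82)(x^2 - 130) and the roots of f are ±√82, ±√130. Hence the splitting field is K = Q(√82, √130). Since 82 and 130 are distinct squarefree integers > 1, their product 10660 is not a perfect square, so √130 ∉ Q(√82). By the tower law [K:Q] = [Q(√82,√130):Q(√82)] · [Q(√82):Q] = 2 · 2 = 4.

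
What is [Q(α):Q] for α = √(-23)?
[Q(α):Q] = 2

[Q(α):Q] equals the degree of the minimal polynomial of α. Here α^2 = -23 and x^2 + 23 is irreducible (d = -23 is squarefree, ≠ 1, hence not a square), so deg(m_α) = 2. Thus [Q(α):Q] = 2.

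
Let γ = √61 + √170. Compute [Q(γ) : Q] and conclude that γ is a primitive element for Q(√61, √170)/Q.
[Q(γ) : Q] = 4 (equivalently, Q(γ) = Q(√61, √170))

Obviously Q(γ) ⊆ Q(√61, √170), and [Q(√61, √170):Q] = 4 (since 61, 170 are distinct squarefree integers > 1 with 10370 not a perfect square). To show equality we compute the minimal polynomial of γ. From γ = √61 + √170: γ^2 = 61 + 2√(10370) + 170 = 231 + 2√(10370), so γ^2 - 231 = 2√(10370); squaring, (γ^2 - 231)^2 = 4·10370, i.e. γ^4 - 462γ^2 + 53361 - 41480 = 0, i.e. γ^4 - 462γ^2 + 11881 = 0. So γ is a root of x^4 - 462x^2 + 11881. This polynomial is irreducible over Q: it has no rational root (each ±√61 ± √170 is irrational), and any factorization into two quadratics over Q would force √(10370) ∈ Q (pairing opposite roots) or √61, √170 ∈ Q (other pairings), all impossible. Hence [Q(γ):Q] = 4 = [Q(√61, √170):Q], so Q(γ) = Q(√61, √170).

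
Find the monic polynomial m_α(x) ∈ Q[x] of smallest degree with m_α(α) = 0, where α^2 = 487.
m_α(x) = x^2 - 487

α satisfies α^2 - 487 = 0, so x^2 - 487 annihilates α. Since d = 487 is squarefree and ≠ 1, it is not a perfect square in Q, so x^2 - 487 has no rational root and is therefore irreducible over Q (a degree-2 polynomial over a field is irreducible iff it has no root). Hence m_α(x) = x^2 - 487.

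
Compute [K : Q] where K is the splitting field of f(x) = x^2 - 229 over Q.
[K : Q] = 2

f(x) = x^2 - 229 factors as (x - √229)(x + √229). The splitting field is K = Q(√229). Since 229 is squarefree and > 1, it is not a perfect square, so x^2 - 229 is irreducible over Q and [Q(√229) : Q] = 2. Hence [K : Q] = 2.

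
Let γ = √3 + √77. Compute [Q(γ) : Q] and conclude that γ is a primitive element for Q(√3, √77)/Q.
[Q(γ) : Q] = 4 (equivalently, Q(γ) = Q(√3, √77))

Obviously Q(γ) ⊆ Q(√3, √77), and [Q(√3, √77):Q] = 4 (since 3, 77 are distinct squarefree integers > 1 with 231 not a perfect square). To show equality we compute the minimal polynomial of γ. From γ = √3 + √77: γ^2 = 3 + 2√(231) + 77 = 80 + 2√(231), so γ^2 - 80 = 2√(231); squaring, (γ^2 - 80)^2 = 4·231, i.e. γ^4 - 160γ^2 + 6400 - 924 = 0, i.e. γ^4 - 160γ^2 + 5476 = 0. So γ is a root of x^4 - 160x^2 + 5476. This polynomial is irreducible over Q: it has no rational root (each ±√3 ± √77 is irrational), and any factorization into two quadratics over Q would force √(231) ∈ Q (pairing opposite roots) or √3, √77 ∈ Q (other pairings), all impossible. Hence [Q(γ):Q] = 4 = [Q(√3, √77):Q], so Q(γ) = Q(√3, √77).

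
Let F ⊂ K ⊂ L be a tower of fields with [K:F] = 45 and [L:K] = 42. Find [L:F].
[L:F] = 1890

The tower law says that for any tower of field extensions F ⊂ K ⊂ L with finite degrees, [L:F] = [L:K] · [K:F]. Here this gives [L:F] = 42 · 45 = 1890.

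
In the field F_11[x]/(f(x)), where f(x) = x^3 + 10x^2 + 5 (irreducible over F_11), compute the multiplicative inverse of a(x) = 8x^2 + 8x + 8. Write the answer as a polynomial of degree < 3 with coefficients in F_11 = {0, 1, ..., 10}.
a(x)^(-1) ≡ 4x^2 + x + 8 (mod f(x))

Since f is irreducible over F_11, F_11[x]/(f) is a field and a(x) ≠ 0 has an inverse. Apply the extended Euclidean algorithm to f(x) and a(x) in F_11[x]: f(x) = (7x + 8)·a(x) + (x + 7);  a(x) = (8x + 7)·(x + 7) + (3). The last nonzero remainder is the constant 3 = gcd(f, a) in F_11. Back-substituting through the division chain expresses 3 = s(x)·a(x) + t(x)·f(x) with s(x) ≡ x^2 + 3x + 2 (mod f), so (x^2 + 3x + 2)·a(x) ≡ 3 (mod f). Multiplying by 3^(-1) ≡ 4 in F_11 gives a(x)^(-1) ≡ 4·(x^2 + 3x + 2) ≡ 4x^2 + x + 8 (mod f). Check: (8x^2 + 8x + 8)·(4x^2 + x + 8) = 10x^4 + 7x^3 + 5x^2 + 6x + 9 ≡ 1 (mod x^3 + 10x^2 + 5).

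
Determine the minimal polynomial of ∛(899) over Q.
m_α(x) = x^3 - 899

α satisfies α^3 = 899, so x^3 - 899 annihilates α. By the rational root test, a rational root p/q (in lowest terms) of x^3 - 899 would satisfy p^3 = 899 q^3, forcing q = 1 and p^3 = 899; but 899 is not a perfect cube, contradiction. A monic cubic over Q with no rational root is irreducible (any nontrivial factorization would include a linear factor). Hence x^3 - 899 is the minimal polynomial of α, and in particular [Q(α):Q] = 3.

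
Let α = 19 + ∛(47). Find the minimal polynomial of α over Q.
m_α(x) = x^3 - 57x^2 + 1083x - 6906

Set β = α - 19 = ∛(47), so β^3 = 47. Then (α - 19)^3 - 47 = 0, i.e. α is a root of g(x) = (x - 19)^3 - 47 = x^3 - 57x^2 + 1083x - 6906. Since g(x) = h(x - 19) where h(x) = x^3 - 47, and h is irreducible over Q (because 47 is not a perfect cube, so h has no rational root, and a monic cubic with no rational root is irreducible), g is also irreducible (irreducibility is preserved under the substitution x → x - 19). Hence m_α(x) = x^3 - 57x^2 + 1083x - 6906.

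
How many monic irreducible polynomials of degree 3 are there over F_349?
There are 14169400 monic irreducible polynomials of degree 3 over F_349

Each element of F_{349^3} that lies in no proper subfield is a root of exactly one monic irreducible of degree 3 over F_349, and each such polynomial has 3 distinct roots in F_{349^3}. By Möbius inversion the count is N_349(3) = (1/3) Σ_{d|3} μ(3/d) · 349^d = (1/3)(μ(3)·349^1 + μ(1)·349^3) = 42508200/3 = 14169400.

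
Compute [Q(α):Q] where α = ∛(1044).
[Q(α):Q] = 3

The minimal polynomial of α is x^3 - 1044, irreducible over Q since 1044 is not a perfect cube (so x^3 - 1044 has no rational root). Hence [Q(α):Q] = deg(m_α) = 3.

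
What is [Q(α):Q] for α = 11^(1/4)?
[Q(α):Q] = 4

α is a root of x^4 - 11. By Eisenstein's criterion at the prime p = 11 (which divides the constant term 11 but p^2 = 121 does not, since 11 is squarefree), x^4 - 11 is irreducible over Q. Hence [Q(α):Q] = 4.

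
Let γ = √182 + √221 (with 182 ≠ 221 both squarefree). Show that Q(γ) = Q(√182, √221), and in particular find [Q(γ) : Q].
[Q(γ) : Q] = 4 (equivalently, Q(γ) = Q(√182, √221))

Obviously Q(γ) ⊆ Q(√182, √221), and [Q(√182, √221):Q] = 4 (since 182, 221 are distinct squarefree integers > 1 with 40222 not a perfect square). To show equality we compute the minimal polynomial of γ. From γ = √182 + √221: γ^2 = 182 + 2√(40222) + 221 = 403 + 2√(40222), so γ^2 - 403 = 2√(40222); squaring, (γ^2 - 403)^2 = 4·40222, i.e. γ^4 - 806γ^2 + 162409 - 160888 = 0, i.e. γ^4 - 806γ^2 + 1521 = 0. So γ is a root of x^4 - 806x^2 + 1521. This polynomial is irreducible over Q: it has no rational root (each ±√182 ± √221 is irrational), and any factorization into two quadratics over Q would force √(40222) ∈ Q (pairing opposite roots) or √182, √221 ∈ Q (other pairings), all impossible. Hence [Q(γ):Q] = 4 = [Q(√182, √221):Q], so Q(γ) = Q(√182, √221).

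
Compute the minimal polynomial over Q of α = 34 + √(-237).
m_α(x) = x^2 - 68x + 1393

From α - 34 = √(-237), squaring gives (α - 34)^2 = -237, i.e. α^2 - 68α + 1156 = -237, so α^2 - 68α + 1393 = 0. The discriminant of x^2 - 68x + 1393 is (-68)^2 - 4·(1393) = 4624 - 5572 = -948, and 4·(-237) is not a perfect square in Q since -237 is squarefree and ≠ 1. Hence x^2 - 68x + 1393 is irreducible over Q and is the minimal polynomial of α.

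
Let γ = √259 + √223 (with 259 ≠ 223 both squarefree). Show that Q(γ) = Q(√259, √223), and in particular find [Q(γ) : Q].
[Q(γ) : Q] = 4 (equivalently, Q(γ) = Q(√259, √223))

Obviously Q(γ) ⊆ Q(√259, √223), and [Q(√259, √223):Q] = 4 (since 259, 223 are distinct squarefree integers > 1 with 57757 not a perfect square). To show equality we compute the minimal polynomial of γ. From γ = √259 + √223: γ^2 = 259 + 2√(57757) + 223 = 482 + 2√(57757), so γ^2 - 482 = 2√(57757); squaring, (γ^2 - 482)^2 = 4·57757, i.e. γ^4 - 964γ^2 + 232324 - 231028 = 0, i.e. γ^4 - 964γ^2 + 1296 = 0. So γ is a root of x^4 - 964x^2 + 1296. This polynomial is irreducible over Q: it has no rational root (each ±√259 ± √223 is irrational), and any factorization into two quadratics over Q would force √(57757) ∈ Q (pairing opposite roots) or √259, √223 ∈ Q (other pairings), all impossible. Hence [Q(γ):Q] = 4 = [Q(√259, √223):Q], so Q(γ) = Q(√259, √223).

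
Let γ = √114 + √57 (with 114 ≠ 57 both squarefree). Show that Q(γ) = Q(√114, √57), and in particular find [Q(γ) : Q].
[Q(γ) : Q] = 4 (equivalently, Q(γ) = Q(√114, √57))

Obviously Q(γ) ⊆ Q(√114, √57), and [Q(√114, √57):Q] = 4 (since 114, 57 are distinct squarefree integers > 1 with 6498 not a perfect square). To show equality we compute the minimal polynomial of γ. From γ = √114 + √57: γ^2 = 114 + 2√(6498) + 57 = 171 + 2√(6498), so γ^2 - 171 = 2√(6498); squaring, (γ^2 - 171)^2 = 4·6498, i.e. γ^4 - 342γ^2 + 29241 - 25992 = 0, i.e. γ^4 - 342γ^2 + 3249 = 0. So γ is a root of x^4 - 342x^2 + 3249. This polynomial is irreducible over Q: it has no rational root (each ±√114 ± √57 is irrational), and any factorization into two quadratics over Q would force √(6498) ∈ Q (pairing opposite roots) or √114, √57 ∈ Q (other pairings), all impossible. Hence [Q(γ):Q] = 4 = [Q(√114, √57):Q], so Q(γ) = Q(√114, √57).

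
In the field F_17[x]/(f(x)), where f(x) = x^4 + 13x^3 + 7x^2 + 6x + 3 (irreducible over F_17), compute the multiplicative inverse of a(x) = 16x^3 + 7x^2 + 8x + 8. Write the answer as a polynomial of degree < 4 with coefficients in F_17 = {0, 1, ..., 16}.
a(x)^(-1) ≡ 14x^3 + 7x^2 + 7x + 9 (mod f(x))

Since f is irreducible over F_17, F_17[x]/(f) is a field and a(x) ≠ 0 has an inverse. Apply the extended Euclidean algorithm to f(x) and a(x) in F_17[x]: f(x) = (16x + 14)·a(x) + (2x^2 + 4x + 10);  a(x) = (8x + 13)·(2x^2 + 4x + 10) + (12x + 14);  (2x^2 + 4x + 10) = (3x + 11)·(12x + 14) + (9). The last nonzero remainder is the constant 9 = gcd(f, a) in F_17. Back-substituting through the division chain expresses 9 = s(x)·a(x) + t(x)·f(x) with s(x) ≡ 7x^3 + 12x^2 + 12x + 13 (mod f), so (7x^3 + 12x^2 + 12x + 13)·a(x) ≡ 9 (mod f). Multiplying by 9^(-1) ≡ 2 in F_17 gives a(x)^(-1) ≡ 2·(7x^3 + 12x^2 + 12x + 13) ≡ 14x^3 + 7x^2 + 7x + 9 (mod f). Check: (16x^3 + 7x^2 + 8x + 8)·(14x^3 + 7x^2 + 7x + 9) = 3x^6 + 6x^5 + x^4 + 4x^3 + 5x^2 + 9x + 4 ≡ 1 (mod x^4 + 13x^3 + 7x^2 + 6x + 3).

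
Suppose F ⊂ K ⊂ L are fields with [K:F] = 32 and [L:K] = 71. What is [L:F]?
[L:F] = 2272

The tower law says that for any tower of field extensions F ⊂ K ⊂ L with finite degrees, [L:F] = [L:K] · [K:F]. Here this gives [L:F] = 71 · 32 = 2272.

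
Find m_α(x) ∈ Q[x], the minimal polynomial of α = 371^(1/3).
m_α(x) = x^3 - 371

α satisfies α^3 = 371, so x^3 - 371 annihilates α. By the rational root test, a rational root p/q (in lowest terms) of x^3 - 371 would satisfy p^3 = 371 q^3, forcing q = 1 and p^3 = 371; but 371 is not a perfect cube, contradiction. A monic cubic over Q with no rational root is irreducible (any nontrivial factorization would include a linear factor). Hence x^3 - 371 is the minimal polynomial of α, and in particular [Q(α):Q] = 3.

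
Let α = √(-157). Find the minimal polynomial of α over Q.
m_α(x) = x^2 + 157

α satisfies α^2 + 157 = 0, so x^2 + 157 annihilates α. Since d = -157 is squarefree and ≠ 1, it is not a perfect square in Q, so x^2 + 157 has no rational root and is therefore irreducible over Q (a degree-2 polynomial over a field is irreducible iff it has no root). Hence m_α(x) = x^2 + 157.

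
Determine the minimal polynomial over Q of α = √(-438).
m_α(x) = x^2 + 438

α satisfies α^2 + 438 = 0, so x^2 + 438 annihilates α. Since d = -438 is squarefree and ≠ 1, it is not a perfect square in Q, so x^2 + 438 has no rational root and is therefore irreducible over Q (a degree-2 polynomial over a field is irreducible iff it has no root). Hence m_α(x) = x^2 + 438.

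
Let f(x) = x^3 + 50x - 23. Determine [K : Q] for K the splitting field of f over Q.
[K : Q] = 6

By the rational root test, any rational root of the monic integer polynomial f(x) = x^3 + 50x - 23 must be an integer dividing the constant term -23, i.e. one of ±{1, 23}. Evaluating: f(1) = 28, f(-1) = -74, f(23) = 13294, f(-23) = -13340; none is 0, so f has no rational root and is therefore irreducible over Q (a cubic with no linear factor over a field is irreducible). For an irreducible cubic, the Galois group is A_3 or S_3 according as the discriminant disc(f) = -4a^3 - 27b^2 = -4·(50)^3 - 27·(-23)^2 = -514283 is or is not a square in Q. Here disc(f) = -514283 is not a perfect square in Q, so the Galois group of f over Q is not contained in A_3 and must be all of S_3. The splitting field has degree |S_3| = 6 over Q, so [K : Q] = 6.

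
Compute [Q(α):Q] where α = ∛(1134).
[Q(α):Q] = 3

The minimal polynomial of α is x^3 - 1134, irreducible over Q since 1134 is not a perfect cube (so x^3 - 1134 has no rational root). Hence [Q(α):Q] = deg(m_α) = 3.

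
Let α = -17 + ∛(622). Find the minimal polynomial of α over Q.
m_α(x) = x^3 + 51x^2 + 867x + 4291

Set β = α + 17 = ∛(622), so β^3 = 622. Then (α + 17)^3 - 622 = 0, i.e. α is a root of g(x) = (x + 17)^3 - 622 = x^3 + 51x^2 + 867x + 4291. Since g(x) = h(x + 17) where h(x) = x^3 - 622, and h is irreducible over Q (because 622 is not a perfect cube, so h has no rational root, and a monic cubic with no rational root is irreducible), g is also irreducible (irreducibility is preserved under the substitution x → x + 17). Hence m_α(x) = x^3 + 51x^2 + 867x + 4291.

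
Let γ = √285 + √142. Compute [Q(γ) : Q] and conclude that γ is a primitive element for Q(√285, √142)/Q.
[Q(γ) : Q] = 4 (equivalently, Q(γ) = Q(√285, √142))

Obviously Q(γ) ⊆ Q(√285, √142), and [Q(√285, √142):Q] = 4 (since 285, 142 are distinct squarefree integers > 1 with 40470 not a perfect square). To show equality we compute the minimal polynomial of γ. From γ = √285 + √142: γ^2 = 285 + 2√(40470) + 142 = 427 + 2√(40470), so γ^2 - 427 = 2√(40470); squaring, (γ^2 - 427)^2 = 4·40470, i.e. γ^4 - 854γ^2 + 182329 - 161880 = 0, i.e. γ^4 - 854γ^2 + 20449 = 0. So γ is a root of x^4 - 854x^2 + 20449. This polynomial is irreducible over Q: it has no rational root (each ±√285 ± √142 is irrational), and any factorization into two quadratics over Q would force √(40470) ∈ Q (pairing opposite roots) or √285, √142 ∈ Q (other pairings), all impossible. Hence [Q(γ):Q] = 4 = [Q(√285, √142):Q], so Q(γ) = Q(√285, √142).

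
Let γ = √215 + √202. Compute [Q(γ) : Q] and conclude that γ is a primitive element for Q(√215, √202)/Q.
[Q(γ) : Q] = 4 (equivalently, Q(γ) = Q(√215, √202))

Obviously Q(γ) ⊆ Q(√215, √202), and [Q(√215, √202):Q] = 4 (since 215, 202 are distinct squarefree integers > 1 with 43430 not a perfect square). To show equality we compute the minimal polynomial of γ. From γ = √215 + √202: γ^2 = 215 + 2√(43430) + 202 = 417 + 2√(43430), so γ^2 - 417 = 2√(43430); squaring, (γ^2 - 417)^2 = 4·43430, i.e. γ^4 - 834γ^2 + 173889 - 173720 = 0, i.e. γ^4 - 834γ^2 + 169 = 0. So γ is a root of x^4 - 834x^2 + 169. This polynomial is irreducible over Q: it has no rational root (each ±√215 ± √202 is irrational), and any factorization into two quadratics over Q would force √(43430) ∈ Q (pairing opposite roots) or √215, √202 ∈ Q (other pairings), all impossible. Hence [Q(γ):Q] = 4 = [Q(√215, √202):Q], so Q(γ) = Q(√215, √202).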